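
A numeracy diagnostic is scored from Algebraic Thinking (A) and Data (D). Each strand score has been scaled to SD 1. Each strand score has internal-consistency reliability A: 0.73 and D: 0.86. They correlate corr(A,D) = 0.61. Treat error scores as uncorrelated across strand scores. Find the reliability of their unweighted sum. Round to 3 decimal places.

Var(A+D) = 2 + 2·[0.61] = 2 + 1.22 = 3.22.
With uncorrelated errors the cross-covariances are all true-score covariance, so they carry over unchanged; only the diagonal terms shrink to ρᵢσᵢ².
True-score variance = [0.73 + 0.86] + 1.22 = 1.59 + 1.22 = 2.81.
Reliability = 2.81 / 3.22 = 0.873.

0.873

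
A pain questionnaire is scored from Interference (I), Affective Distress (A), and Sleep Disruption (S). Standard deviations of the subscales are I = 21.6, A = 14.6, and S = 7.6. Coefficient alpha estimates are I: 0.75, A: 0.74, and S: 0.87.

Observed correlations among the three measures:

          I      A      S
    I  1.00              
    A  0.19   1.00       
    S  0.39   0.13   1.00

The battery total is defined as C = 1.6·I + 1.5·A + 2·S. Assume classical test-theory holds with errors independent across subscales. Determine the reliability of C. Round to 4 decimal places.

Var(C) = 1.6²·21.6² + 1.5²·14.6² + 2²·7.6² + 2·[2.4·21.6·14.6·0.19 + 3.2·21.6·7.6·0.39 + 3·14.6·7.6·0.13] = 1905.04 + 783.9 = 2688.94.
Under uncorrelated errors the observed covariances equal the true-score covariances, so only the own-variance terms attenuate.
True-score variance = [1.6²·21.6²·0.75 + 1.5²·14.6²·0.74 + 2²·7.6²·0.87] + 783.9 = 1451.71 + 783.9 = 2235.61.
Reliability = 2235.61 / 2688.94 = 0.8314.

0.8314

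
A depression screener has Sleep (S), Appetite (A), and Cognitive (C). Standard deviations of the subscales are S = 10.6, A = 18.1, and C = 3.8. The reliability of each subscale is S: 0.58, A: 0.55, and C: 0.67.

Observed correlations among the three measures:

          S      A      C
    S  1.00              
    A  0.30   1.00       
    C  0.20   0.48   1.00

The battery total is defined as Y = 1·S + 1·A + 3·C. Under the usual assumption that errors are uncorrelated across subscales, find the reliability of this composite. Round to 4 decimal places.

0.7450

Var(Y) = 10.6² + 18.1² + 3²·3.8² + 2·[10.6·18.1·0.30 + 3·10.6·3.8·0.20 + 3·18.1·3.8·0.48] = 569.93 + 361.538 = 931.468.
Because errors are independent across components, Cov(Tᵢ,Tⱼ) = Cov(Xᵢ,Xⱼ); the off-diagonal part of the true-score variance is the same as above.
True-score variance = [10.6²·0.58 + 18.1²·0.55 + 3²·3.8²·0.67] + 361.538 = 332.428 + 361.538 = 693.966.
Reliability = 693.966 / 931.468 = 0.7450.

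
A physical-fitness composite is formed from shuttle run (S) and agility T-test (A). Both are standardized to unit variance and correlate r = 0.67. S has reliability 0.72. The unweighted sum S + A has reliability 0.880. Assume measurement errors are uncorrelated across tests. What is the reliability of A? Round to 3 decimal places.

Var(S+A) = 2 + 2·0.67 = 3.340.
True-score variance = ρ_S + ρ_A + 2·0.67, so 0.880 = (0.72 + ρ_A + 1.34) / 3.340.
ρ_A = 0.880·3.340 − 0.72 − 1.34 = 0.879.

0.879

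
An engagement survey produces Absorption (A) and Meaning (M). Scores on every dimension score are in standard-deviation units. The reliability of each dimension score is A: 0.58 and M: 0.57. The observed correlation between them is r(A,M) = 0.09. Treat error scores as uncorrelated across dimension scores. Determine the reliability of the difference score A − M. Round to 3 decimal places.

Var(A−M) = 1 + 1 − 2·0.09 = 2 − 0.18 = 1.82.
Under uncorrelated errors the observed covariances equal the true-score covariances, so only the own-variance terms attenuate.
True-score variance = [0.58 + 0.57] − 0.18 = 1.15 − 0.18 = 0.97.
Reliability = 0.97 / 1.82 = 0.533.

0.533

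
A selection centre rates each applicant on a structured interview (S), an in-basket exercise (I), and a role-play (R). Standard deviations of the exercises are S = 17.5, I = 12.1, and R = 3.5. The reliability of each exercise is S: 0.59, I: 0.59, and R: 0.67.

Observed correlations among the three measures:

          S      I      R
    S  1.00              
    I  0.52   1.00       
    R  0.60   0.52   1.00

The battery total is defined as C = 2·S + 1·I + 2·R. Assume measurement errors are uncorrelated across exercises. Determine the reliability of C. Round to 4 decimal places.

0.7421

Var(C) = 2²·17.5² + 12.1² + 2²·3.5² + 2·[2·17.5·12.1·0.52 + 4·17.5·3.5·0.60 + 2·12.1·3.5·0.52] = 1420.41 + 822.528 = 2242.94.
Under uncorrelated errors the observed covariances equal the true-score covariances, so only the own-variance terms attenuate.
True-score variance = [2²·17.5²·0.59 + 12.1²·0.59 + 2²·3.5²·0.67] + 822.528 = 841.962 + 822.528 = 1664.49.
Reliability = 1664.49 / 2242.94 = 0.7421.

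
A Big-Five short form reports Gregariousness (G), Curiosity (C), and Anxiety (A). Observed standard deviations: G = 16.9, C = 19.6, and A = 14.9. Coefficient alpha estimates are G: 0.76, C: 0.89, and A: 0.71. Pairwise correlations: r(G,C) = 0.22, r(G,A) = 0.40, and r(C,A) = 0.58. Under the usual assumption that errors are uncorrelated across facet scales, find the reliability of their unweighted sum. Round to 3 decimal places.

Var(G+C+A) = 16.9² + 19.6² + 14.9² + 2·[16.9·19.6·0.22 + 16.9·14.9·0.40 + 19.6·14.9·0.58] = 891.78 + 685.96 = 1577.74.
Because errors are independent across components, Cov(Tᵢ,Tⱼ) = Cov(Xᵢ,Xⱼ); the off-diagonal part of the true-score variance is the same as above.
True-score variance = [16.9²·0.76 + 19.6²·0.89 + 14.9²·0.71] + 685.96 = 716.593 + 685.96 = 1402.55.
Reliability = 1402.55 / 1577.74 = 0.889.

0.889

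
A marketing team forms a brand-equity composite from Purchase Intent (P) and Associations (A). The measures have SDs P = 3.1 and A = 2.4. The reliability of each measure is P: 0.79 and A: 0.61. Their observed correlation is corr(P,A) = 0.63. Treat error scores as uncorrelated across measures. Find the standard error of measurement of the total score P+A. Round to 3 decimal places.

2.065

Var(total) = 15.37 + 9.3744 = 24.7444.
True-score variance = 11.1055 + 9.3744 = 20.4799, so reliability = 0.8277.
Error variance = 24.7444 − 20.4799 = 4.2645; SEM = √4.2645 = 2.065.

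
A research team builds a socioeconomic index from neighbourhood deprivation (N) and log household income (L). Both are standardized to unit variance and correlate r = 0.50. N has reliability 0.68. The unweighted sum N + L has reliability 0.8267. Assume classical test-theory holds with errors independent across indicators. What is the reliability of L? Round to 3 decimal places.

0.800

Var(N+L) = 2 + 2·0.50 = 3.000.
True-score variance = ρ_N + ρ_L + 2·0.50, so 0.8267 = (0.68 + ρ_L + 1.00) / 3.000.
ρ_L = 0.8267·3.000 − 0.68 − 1.00 = 0.800.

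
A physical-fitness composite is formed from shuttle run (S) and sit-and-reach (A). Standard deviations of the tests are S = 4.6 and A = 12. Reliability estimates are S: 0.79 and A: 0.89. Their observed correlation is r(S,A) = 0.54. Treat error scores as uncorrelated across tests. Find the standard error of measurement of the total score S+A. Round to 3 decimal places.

4.504

Var(total) = 165.16 + 59.616 = 224.776.
True-score variance = 144.876 + 59.616 = 204.492, so reliability = 0.9098.
Error variance = 224.776 − 204.492 = 20.2836; SEM = √20.2836 = 4.504.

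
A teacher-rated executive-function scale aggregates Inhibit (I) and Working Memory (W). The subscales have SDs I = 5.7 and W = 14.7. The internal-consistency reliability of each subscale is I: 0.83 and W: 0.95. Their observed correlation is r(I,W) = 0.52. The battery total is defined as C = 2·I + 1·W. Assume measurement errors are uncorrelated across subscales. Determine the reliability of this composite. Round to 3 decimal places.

Var(C) = 2²·5.7² + 14.7² + 2·[2·5.7·14.7·0.52] = 346.05 + 174.283 = 520.333.
With uncorrelated errors the cross-covariances are all true-score covariance, so they carry over unchanged; only the diagonal terms shrink to ρᵢσᵢ².
True-score variance = [2²·5.7²·0.83 + 14.7²·0.95] + 174.283 = 313.152 + 174.283 = 487.435.
Reliability = 487.435 / 520.333 = 0.937.

0.937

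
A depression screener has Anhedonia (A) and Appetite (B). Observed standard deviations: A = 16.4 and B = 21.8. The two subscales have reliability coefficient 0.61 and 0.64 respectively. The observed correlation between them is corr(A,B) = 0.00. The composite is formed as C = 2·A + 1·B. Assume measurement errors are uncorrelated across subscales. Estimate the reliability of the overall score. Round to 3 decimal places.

0.619

Var(C) = 2²·16.4² + 21.8² + 2·[2·16.4·21.8·0.00] = 1551.08 + 0 = 1551.08.
With uncorrelated errors the cross-covariances are all true-score covariance, so they carry over unchanged; only the diagonal terms shrink to ρᵢσᵢ².
True-score variance = [2²·16.4²·0.61 + 21.8²·0.64] + 0 = 960.416 + 0 = 960.416.
Reliability = 960.416 / 1551.08 = 0.619.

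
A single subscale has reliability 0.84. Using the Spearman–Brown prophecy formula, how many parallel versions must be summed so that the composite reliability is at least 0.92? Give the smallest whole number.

3

k ≥ ρ*(1−ρ₁)/(ρ₁(1−ρ*)) = 0.92·0.16 / (0.84·0.08) = 2.190.
Smallest integer k = 3.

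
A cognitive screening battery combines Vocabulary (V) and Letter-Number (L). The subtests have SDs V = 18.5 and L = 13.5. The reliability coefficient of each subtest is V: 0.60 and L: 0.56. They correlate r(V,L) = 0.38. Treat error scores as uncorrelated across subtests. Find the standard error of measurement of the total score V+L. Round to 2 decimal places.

Var(total) = 524.5 + 189.81 = 714.31.
True-score variance = 307.41 + 189.81 = 497.22, so reliability = 0.6961.
Error variance = 714.31 − 497.22 = 217.09; SEM = √217.09 = 14.73.

14.73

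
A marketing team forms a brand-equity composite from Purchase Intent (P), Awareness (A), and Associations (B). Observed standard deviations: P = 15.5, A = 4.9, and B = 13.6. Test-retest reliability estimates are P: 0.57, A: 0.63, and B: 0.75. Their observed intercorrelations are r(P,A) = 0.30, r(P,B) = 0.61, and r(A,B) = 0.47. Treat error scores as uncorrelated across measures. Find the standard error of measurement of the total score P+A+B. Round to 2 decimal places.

12.59

Var(total) = 449.22 + 365.388 = 814.608.
True-score variance = 290.789 + 365.388 = 656.176, so reliability = 0.8055.
Error variance = 814.608 − 656.176 = 158.431; SEM = √158.431 = 12.59.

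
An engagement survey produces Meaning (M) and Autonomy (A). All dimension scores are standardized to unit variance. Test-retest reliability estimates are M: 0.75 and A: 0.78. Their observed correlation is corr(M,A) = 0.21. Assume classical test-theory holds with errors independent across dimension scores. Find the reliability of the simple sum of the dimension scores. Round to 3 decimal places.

0.806

Var(M+A) = 2 + 2·[0.21] = 2 + 0.42 = 2.42.
Because errors are independent across components, Cov(Tᵢ,Tⱼ) = Cov(Xᵢ,Xⱼ); the off-diagonal part of the true-score variance is the same as above.
True-score variance = [0.75 + 0.78] + 0.42 = 1.53 + 0.42 = 1.95.
Reliability = 1.95 / 2.42 = 0.806.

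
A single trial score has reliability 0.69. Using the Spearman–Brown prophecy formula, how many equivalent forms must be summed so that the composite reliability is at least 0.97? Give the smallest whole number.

15

k ≥ ρ*(1−ρ₁)/(ρ₁(1−ρ*)) = 0.97·0.31 / (0.69·0.03) = 14.527.
Smallest integer k = 15.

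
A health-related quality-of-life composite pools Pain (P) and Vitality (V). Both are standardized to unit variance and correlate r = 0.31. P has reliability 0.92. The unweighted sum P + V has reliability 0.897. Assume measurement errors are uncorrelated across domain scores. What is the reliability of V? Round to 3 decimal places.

Var(P+V) = 2 + 2·0.31 = 2.620.
True-score variance = ρ_P + ρ_V + 2·0.31, so 0.897 = (0.92 + ρ_V + 0.62) / 2.620.
ρ_V = 0.897·2.620 − 0.92 − 0.62 = 0.810.

0.810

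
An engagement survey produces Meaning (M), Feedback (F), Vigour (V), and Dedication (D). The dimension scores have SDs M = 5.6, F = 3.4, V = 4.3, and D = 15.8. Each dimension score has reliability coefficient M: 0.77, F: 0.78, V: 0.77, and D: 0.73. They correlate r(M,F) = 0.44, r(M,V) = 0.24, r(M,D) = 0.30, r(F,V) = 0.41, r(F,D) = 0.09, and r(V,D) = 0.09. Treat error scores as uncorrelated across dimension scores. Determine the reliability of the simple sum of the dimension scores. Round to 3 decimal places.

Var(M+F+V+D) = 5.6² + 3.4² + 4.3² + 15.8² + 2·[5.6·3.4·0.44 + 5.6·4.3·0.24 + 5.6·15.8·0.30 + 3.4·4.3·0.41 + 3.4·15.8·0.09 + 4.3·15.8·0.09] = 311.05 + 115.289 = 426.339.
With uncorrelated errors the cross-covariances are all true-score covariance, so they carry over unchanged; only the diagonal terms shrink to ρᵢσᵢ².
True-score variance = [5.6²·0.77 + 3.4²·0.78 + 4.3²·0.77 + 15.8²·0.73] + 115.289 = 229.638 + 115.289 = 344.927.
Reliability = 344.927 / 426.339 = 0.809.

0.809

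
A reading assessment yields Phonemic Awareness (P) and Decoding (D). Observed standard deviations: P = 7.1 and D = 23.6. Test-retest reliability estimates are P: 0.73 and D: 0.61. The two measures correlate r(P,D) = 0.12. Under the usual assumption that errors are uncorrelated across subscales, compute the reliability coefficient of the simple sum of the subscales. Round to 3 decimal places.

Var(P+D) = 7.1² + 23.6² + 2·[7.1·23.6·0.12] = 607.37 + 40.2144 = 647.584.
Under uncorrelated errors the observed covariances equal the true-score covariances, so only the own-variance terms attenuate.
True-score variance = [7.1²·0.73 + 23.6²·0.61] + 40.2144 = 376.545 + 40.2144 = 416.759.
Reliability = 416.759 / 647.584 = 0.644.

0.644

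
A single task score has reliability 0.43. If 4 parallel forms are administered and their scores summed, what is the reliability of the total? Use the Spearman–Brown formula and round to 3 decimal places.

0.751

ρ_k = kρ / (1 + (k−1)ρ) = 4·0.43 / (1 + 3·0.43) = 1.720 / 2.290 = 0.751.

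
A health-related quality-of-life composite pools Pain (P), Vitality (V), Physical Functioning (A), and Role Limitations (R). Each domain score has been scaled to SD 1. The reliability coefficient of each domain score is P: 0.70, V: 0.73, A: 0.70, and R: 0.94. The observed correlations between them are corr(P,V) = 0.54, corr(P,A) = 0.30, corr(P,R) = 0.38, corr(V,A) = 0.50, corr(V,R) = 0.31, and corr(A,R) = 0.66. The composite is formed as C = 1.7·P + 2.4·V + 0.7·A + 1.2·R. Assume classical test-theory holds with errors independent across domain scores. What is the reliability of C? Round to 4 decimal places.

0.8783

Var(C) = 1.7² + 2.4² + 0.7² + 1.2² + 2·[4.08·0.54 + 1.19·0.30 + 2.04·0.38 + 1.68·0.50 + 2.88·0.31 + 0.84·0.66] = 10.58 + 11.2452 = 21.8252.
Because errors are independent across components, Cov(Tᵢ,Tⱼ) = Cov(Xᵢ,Xⱼ); the off-diagonal part of the true-score variance is the same as above.
True-score variance = [1.7²·0.70 + 2.4²·0.73 + 0.7²·0.70 + 1.2²·0.94] + 11.2452 = 7.9244 + 11.2452 = 19.1696.
Reliability = 19.1696 / 21.8252 = 0.8783.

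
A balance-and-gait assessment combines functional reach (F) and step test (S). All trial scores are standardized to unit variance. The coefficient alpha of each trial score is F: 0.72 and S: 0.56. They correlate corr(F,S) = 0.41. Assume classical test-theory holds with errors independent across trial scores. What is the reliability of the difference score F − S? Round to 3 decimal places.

0.390

Var(F−S) = 1 + 1 − 2·0.41 = 2 − 0.82 = 1.18.
With uncorrelated errors the cross-covariances are all true-score covariance, so they carry over unchanged; only the diagonal terms shrink to ρᵢσᵢ².
True-score variance = [0.72 + 0.56] − 0.82 = 1.28 − 0.82 = 0.46.
Reliability = 0.46 / 1.18 = 0.390.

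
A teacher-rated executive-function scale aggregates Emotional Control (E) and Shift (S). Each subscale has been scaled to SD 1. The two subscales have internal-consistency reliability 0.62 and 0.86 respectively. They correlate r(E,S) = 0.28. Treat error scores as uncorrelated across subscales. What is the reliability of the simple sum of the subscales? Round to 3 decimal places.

0.797

Var(E+S) = 2 + 2·[0.28] = 2 + 0.56 = 2.56.
With uncorrelated errors the cross-covariances are all true-score covariance, so they carry over unchanged; only the diagonal terms shrink to ρᵢσᵢ².
True-score variance = [0.62 + 0.86] + 0.56 = 1.48 + 0.56 = 2.04.
Reliability = 2.04 / 2.56 = 0.797.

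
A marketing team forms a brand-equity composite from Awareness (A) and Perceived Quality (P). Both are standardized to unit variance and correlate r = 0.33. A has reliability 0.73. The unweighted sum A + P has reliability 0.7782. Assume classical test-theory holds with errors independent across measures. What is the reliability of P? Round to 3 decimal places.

0.680

Var(A+P) = 2 + 2·0.33 = 2.660.
True-score variance = ρ_A + ρ_P + 2·0.33, so 0.7782 = (0.73 + ρ_P + 0.66) / 2.660.
ρ_P = 0.7782·2.660 − 0.73 − 0.66 = 0.680.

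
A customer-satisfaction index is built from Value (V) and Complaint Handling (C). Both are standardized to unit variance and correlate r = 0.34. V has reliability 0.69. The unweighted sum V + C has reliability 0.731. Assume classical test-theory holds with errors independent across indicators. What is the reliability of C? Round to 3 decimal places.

Var(V+C) = 2 + 2·0.34 = 2.680.
True-score variance = ρ_V + ρ_C + 2·0.34, so 0.731 = (0.69 + ρ_C + 0.68) / 2.680.
ρ_C = 0.731·2.680 − 0.69 − 0.68 = 0.589.

0.589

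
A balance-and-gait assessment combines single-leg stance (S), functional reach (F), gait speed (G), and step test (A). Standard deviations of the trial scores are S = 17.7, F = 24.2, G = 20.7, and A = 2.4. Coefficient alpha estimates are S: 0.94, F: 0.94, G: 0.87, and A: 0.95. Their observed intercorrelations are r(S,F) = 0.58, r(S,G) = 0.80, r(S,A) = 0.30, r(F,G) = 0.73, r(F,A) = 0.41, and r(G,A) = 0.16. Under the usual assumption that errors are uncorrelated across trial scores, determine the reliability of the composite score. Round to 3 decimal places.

Var(S+F+G+A) = 17.7² + 24.2² + 20.7² + 2.4² + 2·[17.7·24.2·0.58 + 17.7·20.7·0.80 + 17.7·2.4·0.30 + 24.2·20.7·0.73 + 24.2·2.4·0.41 + 20.7·2.4·0.16] = 1333.18 + 1903.48 = 3236.66.
With uncorrelated errors the cross-covariances are all true-score covariance, so they carry over unchanged; only the diagonal terms shrink to ρᵢσᵢ².
True-score variance = [17.7²·0.94 + 24.2²·0.94 + 20.7²·0.87 + 2.4²·0.95] + 1903.48 = 1223.25 + 1903.48 = 3126.73.
Reliability = 3126.73 / 3236.66 = 0.966.

0.966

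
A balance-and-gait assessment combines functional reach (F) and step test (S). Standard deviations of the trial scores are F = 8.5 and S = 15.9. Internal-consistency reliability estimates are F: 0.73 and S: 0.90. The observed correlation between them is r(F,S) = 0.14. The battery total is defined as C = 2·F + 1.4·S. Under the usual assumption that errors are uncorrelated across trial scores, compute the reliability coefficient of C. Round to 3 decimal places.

Var(C) = 2²·8.5² + 1.4²·15.9² + 2·[2.8·8.5·15.9·0.14] = 784.508 + 105.958 = 890.465.
Because errors are independent across components, Cov(Tᵢ,Tⱼ) = Cov(Xᵢ,Xⱼ); the off-diagonal part of the true-score variance is the same as above.
True-score variance = [2²·8.5²·0.73 + 1.4²·15.9²·0.90] + 105.958 = 656.927 + 105.958 = 762.884.
Reliability = 762.884 / 890.465 = 0.857.

0.857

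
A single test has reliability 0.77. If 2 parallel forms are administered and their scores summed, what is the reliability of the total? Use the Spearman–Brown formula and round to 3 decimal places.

ρ_k = kρ / (1 + (k−1)ρ) = 2·0.77 / (1 + 1·0.77) = 1.540 / 1.770 = 0.870.

0.870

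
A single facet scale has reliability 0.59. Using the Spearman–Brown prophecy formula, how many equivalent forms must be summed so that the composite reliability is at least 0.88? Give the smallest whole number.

k ≥ ρ*(1−ρ₁)/(ρ₁(1−ρ*)) = 0.88·0.41 / (0.59·0.12) = 5.096.
Smallest integer k = 6.

6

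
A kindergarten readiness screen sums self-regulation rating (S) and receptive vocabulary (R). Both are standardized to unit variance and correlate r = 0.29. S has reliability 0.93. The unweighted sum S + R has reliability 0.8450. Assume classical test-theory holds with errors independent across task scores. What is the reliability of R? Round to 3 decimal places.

Var(S+R) = 2 + 2·0.29 = 2.580.
True-score variance = ρ_S + ρ_R + 2·0.29, so 0.8450 = (0.93 + ρ_R + 0.58) / 2.580.
ρ_R = 0.8450·2.580 − 0.93 − 0.58 = 0.670.

0.670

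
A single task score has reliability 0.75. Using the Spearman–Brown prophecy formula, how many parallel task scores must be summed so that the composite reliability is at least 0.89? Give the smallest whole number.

3

k ≥ ρ*(1−ρ₁)/(ρ₁(1−ρ*)) = 0.89·0.25 / (0.75·0.11) = 2.697.
Smallest integer k = 3.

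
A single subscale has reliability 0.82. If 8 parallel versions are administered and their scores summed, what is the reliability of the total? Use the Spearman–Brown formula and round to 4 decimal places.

ρ_k = kρ / (1 + (k−1)ρ) = 8·0.82 / (1 + 7·0.82) = 6.560 / 6.740 = 0.9733.

0.9733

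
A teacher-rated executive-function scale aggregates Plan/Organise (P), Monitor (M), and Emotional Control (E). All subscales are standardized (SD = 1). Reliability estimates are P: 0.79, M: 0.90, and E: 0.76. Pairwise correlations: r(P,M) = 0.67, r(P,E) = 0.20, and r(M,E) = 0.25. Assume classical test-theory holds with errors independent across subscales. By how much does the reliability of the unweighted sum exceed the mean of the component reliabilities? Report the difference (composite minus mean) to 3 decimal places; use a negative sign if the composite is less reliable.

Var(sum) = 3 + 2.24 = 5.24; true-score variance = 2.45 + 2.24 = 4.69; composite reliability = 0.8950.
Mean component reliability = 0.8167.
Difference = 0.8950 − 0.8167 = 0.078.

0.078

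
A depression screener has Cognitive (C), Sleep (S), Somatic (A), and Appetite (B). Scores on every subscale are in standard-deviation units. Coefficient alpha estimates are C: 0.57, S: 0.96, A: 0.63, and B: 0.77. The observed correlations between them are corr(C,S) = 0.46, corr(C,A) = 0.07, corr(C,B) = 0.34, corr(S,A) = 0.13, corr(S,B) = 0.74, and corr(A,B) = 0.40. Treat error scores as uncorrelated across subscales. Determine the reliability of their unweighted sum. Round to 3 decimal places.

Var(C+S+A+B) = 4 + 2·[0.46 + 0.07 + 0.34 + 0.13 + 0.74 + 0.40] = 4 + 4.28 = 8.28.
With uncorrelated errors the cross-covariances are all true-score covariance, so they carry over unchanged; only the diagonal terms shrink to ρᵢσᵢ².
True-score variance = [0.57 + 0.96 + 0.63 + 0.77] + 4.28 = 2.93 + 4.28 = 7.21.
Reliability = 7.21 / 8.28 = 0.871.

0.871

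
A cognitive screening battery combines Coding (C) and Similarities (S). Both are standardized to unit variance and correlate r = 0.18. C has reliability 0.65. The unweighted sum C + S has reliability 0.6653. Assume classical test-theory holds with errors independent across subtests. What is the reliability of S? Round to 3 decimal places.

0.560

Var(C+S) = 2 + 2·0.18 = 2.360.
True-score variance = ρ_C + ρ_S + 2·0.18, so 0.6653 = (0.65 + ρ_S + 0.36) / 2.360.
ρ_S = 0.6653·2.360 − 0.65 − 0.36 = 0.560.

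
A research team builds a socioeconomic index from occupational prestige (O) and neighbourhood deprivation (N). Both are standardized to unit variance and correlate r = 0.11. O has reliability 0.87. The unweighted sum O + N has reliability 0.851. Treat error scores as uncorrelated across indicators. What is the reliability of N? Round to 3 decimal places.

0.799

Var(O+N) = 2 + 2·0.11 = 2.220.
True-score variance = ρ_O + ρ_N + 2·0.11, so 0.851 = (0.87 + ρ_N + 0.22) / 2.220.
ρ_N = 0.851·2.220 − 0.87 − 0.22 = 0.799.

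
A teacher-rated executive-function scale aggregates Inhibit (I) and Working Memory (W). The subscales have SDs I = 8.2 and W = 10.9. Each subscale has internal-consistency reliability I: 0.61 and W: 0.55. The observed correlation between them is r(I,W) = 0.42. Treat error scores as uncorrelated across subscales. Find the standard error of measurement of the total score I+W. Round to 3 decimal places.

Var(total) = 186.05 + 75.0792 = 261.129.
True-score variance = 106.362 + 75.0792 = 181.441, so reliability = 0.6948.
Error variance = 261.129 − 181.441 = 79.6881; SEM = √79.6881 = 8.927.

8.927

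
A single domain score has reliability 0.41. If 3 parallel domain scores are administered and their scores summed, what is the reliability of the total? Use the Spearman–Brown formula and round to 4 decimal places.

ρ_k = kρ / (1 + (k−1)ρ) = 3·0.41 / (1 + 2·0.41) = 1.230 / 1.820 = 0.6758.

0.6758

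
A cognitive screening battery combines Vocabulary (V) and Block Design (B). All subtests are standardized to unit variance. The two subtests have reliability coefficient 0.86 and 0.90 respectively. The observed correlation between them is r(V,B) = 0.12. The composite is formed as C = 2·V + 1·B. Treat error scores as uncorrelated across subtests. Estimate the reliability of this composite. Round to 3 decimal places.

0.880

Var(C) = 2² + 1 + 2·[2·0.12] = 5 + 0.48 = 5.48.
With uncorrelated errors the cross-covariances are all true-score covariance, so they carry over unchanged; only the diagonal terms shrink to ρᵢσᵢ².
True-score variance = [2²·0.86 + 0.90] + 0.48 = 4.34 + 0.48 = 4.82.
Reliability = 4.82 / 5.48 = 0.880.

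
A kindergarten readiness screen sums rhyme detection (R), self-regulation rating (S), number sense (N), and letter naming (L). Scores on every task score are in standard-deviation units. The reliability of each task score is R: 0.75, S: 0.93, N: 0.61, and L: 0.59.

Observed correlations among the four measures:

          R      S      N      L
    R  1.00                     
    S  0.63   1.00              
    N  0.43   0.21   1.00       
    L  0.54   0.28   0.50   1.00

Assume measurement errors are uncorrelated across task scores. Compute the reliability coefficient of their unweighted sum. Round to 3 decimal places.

Var(R+S+N+L) = 4 + 2·[0.63 + 0.43 + 0.54 + 0.21 + 0.28 + 0.50] = 4 + 5.18 = 9.18.
With uncorrelated errors the cross-covariances are all true-score covariance, so they carry over unchanged; only the diagonal terms shrink to ρᵢσᵢ².
True-score variance = [0.75 + 0.93 + 0.61 + 0.59] + 5.18 = 2.88 + 5.18 = 8.06.
Reliability = 8.06 / 9.18 = 0.878.

0.878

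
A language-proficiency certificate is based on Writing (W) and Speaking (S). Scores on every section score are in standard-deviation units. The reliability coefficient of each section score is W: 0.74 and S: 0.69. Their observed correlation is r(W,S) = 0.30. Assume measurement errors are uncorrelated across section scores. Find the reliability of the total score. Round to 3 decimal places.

0.781

Var(W+S) = 2 + 2·[0.30] = 2 + 0.6 = 2.6.
With uncorrelated errors the cross-covariances are all true-score covariance, so they carry over unchanged; only the diagonal terms shrink to ρᵢσᵢ².
True-score variance = [0.74 + 0.69] + 0.6 = 1.43 + 0.6 = 2.03.
Reliability = 2.03 / 2.6 = 0.781.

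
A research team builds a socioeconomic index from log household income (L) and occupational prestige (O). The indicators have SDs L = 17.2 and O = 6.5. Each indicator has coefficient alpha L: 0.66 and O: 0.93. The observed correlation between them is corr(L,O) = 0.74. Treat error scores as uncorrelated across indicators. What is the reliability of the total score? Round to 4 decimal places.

Var(L+O) = 17.2² + 6.5² + 2·[17.2·6.5·0.74] = 338.09 + 165.464 = 503.554.
Under uncorrelated errors the observed covariances equal the true-score covariances, so only the own-variance terms attenuate.
True-score variance = [17.2²·0.66 + 6.5²·0.93] + 165.464 = 234.547 + 165.464 = 400.011.
Reliability = 400.011 / 503.554 = 0.7944.

0.7944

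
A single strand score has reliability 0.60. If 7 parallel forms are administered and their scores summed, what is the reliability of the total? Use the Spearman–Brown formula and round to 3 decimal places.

0.913

ρ_k = kρ / (1 + (k−1)ρ) = 7·0.60 / (1 + 6·0.60) = 4.200 / 4.600 = 0.913.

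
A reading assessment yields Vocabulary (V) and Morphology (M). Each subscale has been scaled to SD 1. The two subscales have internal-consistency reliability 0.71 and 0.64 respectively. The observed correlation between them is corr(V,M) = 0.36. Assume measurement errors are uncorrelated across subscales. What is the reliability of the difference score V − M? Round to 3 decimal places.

0.492

Var(V−M) = 1 + 1 − 2·0.36 = 2 − 0.72 = 1.28.
Because errors are independent across components, Cov(Tᵢ,Tⱼ) = Cov(Xᵢ,Xⱼ); the off-diagonal part of the true-score variance is the same as above.
True-score variance = [0.71 + 0.64] − 0.72 = 1.35 − 0.72 = 0.63.
Reliability = 0.63 / 1.28 = 0.492.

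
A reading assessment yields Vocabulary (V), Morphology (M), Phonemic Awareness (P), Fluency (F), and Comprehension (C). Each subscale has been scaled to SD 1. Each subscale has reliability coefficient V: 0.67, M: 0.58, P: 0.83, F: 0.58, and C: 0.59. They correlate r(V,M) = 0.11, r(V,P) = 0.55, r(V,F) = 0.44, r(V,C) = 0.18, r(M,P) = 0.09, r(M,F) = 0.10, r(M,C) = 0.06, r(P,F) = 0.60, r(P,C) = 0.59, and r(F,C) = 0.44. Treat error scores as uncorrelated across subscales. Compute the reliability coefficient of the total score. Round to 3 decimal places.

0.845

Var(V+M+P+F+C) = 5 + 2·[0.11 + 0.55 + 0.44 + 0.18 + 0.09 + 0.10 + 0.06 + 0.60 + 0.59 + 0.44] = 5 + 6.32 = 11.32.
With uncorrelated errors the cross-covariances are all true-score covariance, so they carry over unchanged; only the diagonal terms shrink to ρᵢσᵢ².
True-score variance = [0.67 + 0.58 + 0.83 + 0.58 + 0.59] + 6.32 = 3.25 + 6.32 = 9.57.
Reliability = 9.57 / 11.32 = 0.845.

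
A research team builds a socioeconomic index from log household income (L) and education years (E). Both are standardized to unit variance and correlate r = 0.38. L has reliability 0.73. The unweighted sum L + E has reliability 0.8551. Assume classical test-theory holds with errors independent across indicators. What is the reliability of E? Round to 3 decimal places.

Var(L+E) = 2 + 2·0.38 = 2.760.
True-score variance = ρ_L + ρ_E + 2·0.38, so 0.8551 = (0.73 + ρ_E + 0.76) / 2.760.
ρ_E = 0.8551·2.760 − 0.73 − 0.76 = 0.870.

0.870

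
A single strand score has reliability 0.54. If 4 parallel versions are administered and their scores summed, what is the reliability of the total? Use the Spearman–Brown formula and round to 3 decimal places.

0.824

ρ_k = kρ / (1 + (k−1)ρ) = 4·0.54 / (1 + 3·0.54) = 2.160 / 2.620 = 0.824.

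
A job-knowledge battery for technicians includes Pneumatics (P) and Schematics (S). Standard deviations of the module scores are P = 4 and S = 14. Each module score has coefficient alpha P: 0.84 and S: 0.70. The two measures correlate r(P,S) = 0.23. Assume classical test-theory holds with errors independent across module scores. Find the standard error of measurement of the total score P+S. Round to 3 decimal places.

Var(total) = 212 + 25.76 = 237.76.
True-score variance = 150.64 + 25.76 = 176.4, so reliability = 0.7419.
Error variance = 237.76 − 176.4 = 61.36; SEM = √61.36 = 7.833.

7.833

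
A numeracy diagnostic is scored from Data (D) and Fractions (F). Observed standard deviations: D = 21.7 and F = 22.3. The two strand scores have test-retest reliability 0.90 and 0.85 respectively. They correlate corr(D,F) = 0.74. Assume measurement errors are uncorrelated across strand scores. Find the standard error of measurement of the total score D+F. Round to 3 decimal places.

Var(total) = 968.18 + 716.187 = 1684.37.
True-score variance = 846.497 + 716.187 = 1562.68, so reliability = 0.9278.
Error variance = 1684.37 − 1562.68 = 121.683; SEM = √121.683 = 11.031.

11.031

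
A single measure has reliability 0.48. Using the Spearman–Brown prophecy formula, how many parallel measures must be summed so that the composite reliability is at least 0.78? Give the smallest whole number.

k ≥ ρ*(1−ρ₁)/(ρ₁(1−ρ*)) = 0.78·0.52 / (0.48·0.22) = 3.841.
Smallest integer k = 4.

4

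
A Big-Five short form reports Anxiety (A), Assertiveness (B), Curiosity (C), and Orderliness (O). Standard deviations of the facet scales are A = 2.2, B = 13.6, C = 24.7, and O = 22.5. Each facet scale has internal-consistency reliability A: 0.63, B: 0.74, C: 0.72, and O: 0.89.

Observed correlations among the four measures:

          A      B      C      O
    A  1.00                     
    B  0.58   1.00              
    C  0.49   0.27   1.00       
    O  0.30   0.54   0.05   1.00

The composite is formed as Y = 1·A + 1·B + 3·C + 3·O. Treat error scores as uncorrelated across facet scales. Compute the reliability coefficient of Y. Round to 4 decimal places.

Var(Y) = 2.2² + 13.6² + 3²·24.7² + 3²·22.5² + 2·[2.2·13.6·0.58 + 3·2.2·24.7·0.49 + 3·2.2·22.5·0.30 + 3·13.6·24.7·0.27 + 3·13.6·22.5·0.54 + 9·24.7·22.5·0.05] = 10236.9 + 2319.37 = 12556.2.
With uncorrelated errors the cross-covariances are all true-score covariance, so they carry over unchanged; only the diagonal terms shrink to ρᵢσᵢ².
True-score variance = [2.2²·0.63 + 13.6²·0.74 + 3²·24.7²·0.72 + 3²·22.5²·0.89] + 2319.37 = 8148.37 + 2319.37 = 10467.7.
Reliability = 10467.7 / 12556.2 = 0.8337.

0.8337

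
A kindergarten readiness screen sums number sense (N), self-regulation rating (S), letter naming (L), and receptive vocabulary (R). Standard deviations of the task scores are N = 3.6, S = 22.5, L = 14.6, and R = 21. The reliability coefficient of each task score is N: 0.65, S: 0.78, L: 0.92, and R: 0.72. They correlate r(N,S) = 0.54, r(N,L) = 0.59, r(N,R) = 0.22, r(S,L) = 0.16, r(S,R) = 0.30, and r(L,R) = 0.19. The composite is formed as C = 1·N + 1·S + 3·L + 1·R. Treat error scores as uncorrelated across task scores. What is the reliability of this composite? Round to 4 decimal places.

0.9050

Var(C) = 3.6² + 22.5² + 3²·14.6² + 21² + 2·[3.6·22.5·0.54 + 3·3.6·14.6·0.59 + 3.6·21·0.22 + 3·22.5·14.6·0.16 + 22.5·21·0.30 + 3·14.6·21·0.19] = 2878.65 + 1255.19 = 4133.84.
Under uncorrelated errors the observed covariances equal the true-score covariances, so only the own-variance terms attenuate.
True-score variance = [3.6²·0.65 + 22.5²·0.78 + 3²·14.6²·0.92 + 21²·0.72] + 1255.19 = 2485.78 + 1255.19 = 3740.97.
Reliability = 3740.97 / 4133.84 = 0.9050.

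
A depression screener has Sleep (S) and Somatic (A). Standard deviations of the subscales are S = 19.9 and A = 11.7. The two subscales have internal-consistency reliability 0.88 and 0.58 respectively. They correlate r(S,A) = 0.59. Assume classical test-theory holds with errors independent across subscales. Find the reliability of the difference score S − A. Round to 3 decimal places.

0.593

Var(S−A) = 19.9² + 11.7² − 2·19.9·11.7·0.59 = 532.9 − 274.739 = 258.161.
Because errors are independent across components, Cov(Tᵢ,Tⱼ) = Cov(Xᵢ,Xⱼ); the off-diagonal part of the true-score variance is the same as above.
True-score variance = [19.9²·0.88 + 11.7²·0.58] − 274.739 = 427.885 − 274.739 = 153.146.
Reliability = 153.146 / 258.161 = 0.593.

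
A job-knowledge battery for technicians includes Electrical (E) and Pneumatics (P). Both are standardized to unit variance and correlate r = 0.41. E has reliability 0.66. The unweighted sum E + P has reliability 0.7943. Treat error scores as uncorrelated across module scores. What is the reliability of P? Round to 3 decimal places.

0.760

Var(E+P) = 2 + 2·0.41 = 2.820.
True-score variance = ρ_E + ρ_P + 2·0.41, so 0.7943 = (0.66 + ρ_P + 0.82) / 2.820.
ρ_P = 0.7943·2.820 − 0.66 − 0.82 = 0.760.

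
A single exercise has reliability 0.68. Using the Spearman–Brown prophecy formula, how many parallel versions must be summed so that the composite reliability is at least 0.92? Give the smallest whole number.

k ≥ ρ*(1−ρ₁)/(ρ₁(1−ρ*)) = 0.92·0.32 / (0.68·0.08) = 5.412.
Smallest integer k = 6.

6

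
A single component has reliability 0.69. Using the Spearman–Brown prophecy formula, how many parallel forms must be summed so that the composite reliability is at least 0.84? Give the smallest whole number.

k ≥ ρ*(1−ρ₁)/(ρ₁(1−ρ*)) = 0.84·0.31 / (0.69·0.16) = 2.359.
Smallest integer k = 3.

3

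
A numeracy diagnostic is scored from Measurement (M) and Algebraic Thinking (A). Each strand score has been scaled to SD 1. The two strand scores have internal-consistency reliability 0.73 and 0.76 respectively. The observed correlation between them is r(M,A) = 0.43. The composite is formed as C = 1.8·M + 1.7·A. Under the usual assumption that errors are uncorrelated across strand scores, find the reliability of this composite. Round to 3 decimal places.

0.821

Var(C) = 1.8² + 1.7² + 2·[3.06·0.43] = 6.13 + 2.6316 = 8.7616.
With uncorrelated errors the cross-covariances are all true-score covariance, so they carry over unchanged; only the diagonal terms shrink to ρᵢσᵢ².
True-score variance = [1.8²·0.73 + 1.7²·0.76] + 2.6316 = 4.5616 + 2.6316 = 7.1932.
Reliability = 7.1932 / 8.7616 = 0.821.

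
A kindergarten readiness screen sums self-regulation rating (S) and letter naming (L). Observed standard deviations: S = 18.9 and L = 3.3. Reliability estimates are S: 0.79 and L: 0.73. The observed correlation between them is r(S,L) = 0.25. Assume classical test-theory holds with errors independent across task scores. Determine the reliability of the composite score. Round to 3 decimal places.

Var(S+L) = 18.9² + 3.3² + 2·[18.9·3.3·0.25] = 368.1 + 31.185 = 399.285.
Because errors are independent across components, Cov(Tᵢ,Tⱼ) = Cov(Xᵢ,Xⱼ); the off-diagonal part of the true-score variance is the same as above.
True-score variance = [18.9²·0.79 + 3.3²·0.73] + 31.185 = 290.146 + 31.185 = 321.331.
Reliability = 321.331 / 399.285 = 0.805.

0.805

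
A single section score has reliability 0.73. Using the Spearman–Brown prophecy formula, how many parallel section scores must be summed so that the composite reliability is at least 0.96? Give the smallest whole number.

k ≥ ρ*(1−ρ₁)/(ρ₁(1−ρ*)) = 0.96·0.27 / (0.73·0.04) = 8.877.
Smallest integer k = 9.

9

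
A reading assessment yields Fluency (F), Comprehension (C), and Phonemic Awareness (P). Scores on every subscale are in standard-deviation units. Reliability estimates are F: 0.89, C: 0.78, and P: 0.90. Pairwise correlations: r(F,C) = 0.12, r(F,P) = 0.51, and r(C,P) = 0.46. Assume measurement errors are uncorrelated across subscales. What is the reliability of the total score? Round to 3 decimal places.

Var(F+C+P) = 3 + 2·[0.12 + 0.51 + 0.46] = 3 + 2.18 = 5.18.
Because errors are independent across components, Cov(Tᵢ,Tⱼ) = Cov(Xᵢ,Xⱼ); the off-diagonal part of the true-score variance is the same as above.
True-score variance = [0.89 + 0.78 + 0.90] + 2.18 = 2.57 + 2.18 = 4.75.
Reliability = 4.75 / 5.18 = 0.917.

0.917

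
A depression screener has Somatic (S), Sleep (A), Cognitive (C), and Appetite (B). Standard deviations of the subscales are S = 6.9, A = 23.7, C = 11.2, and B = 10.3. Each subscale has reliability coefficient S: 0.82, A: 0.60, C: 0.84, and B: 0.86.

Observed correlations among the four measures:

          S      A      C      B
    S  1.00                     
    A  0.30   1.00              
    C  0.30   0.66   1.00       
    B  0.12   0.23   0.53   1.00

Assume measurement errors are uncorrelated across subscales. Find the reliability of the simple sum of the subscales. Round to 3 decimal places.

0.831

Var(S+A+C+B) = 6.9² + 23.7² + 11.2² + 10.3² + 2·[6.9·23.7·0.30 + 6.9·11.2·0.30 + 6.9·10.3·0.12 + 23.7·11.2·0.66 + 23.7·10.3·0.23 + 11.2·10.3·0.53] = 840.83 + 746.496 = 1587.33.
Under uncorrelated errors the observed covariances equal the true-score covariances, so only the own-variance terms attenuate.
True-score variance = [6.9²·0.82 + 23.7²·0.60 + 11.2²·0.84 + 10.3²·0.86] + 746.496 = 572.661 + 746.496 = 1319.16.
Reliability = 1319.16 / 1587.33 = 0.831.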